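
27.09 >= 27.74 False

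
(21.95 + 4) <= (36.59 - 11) False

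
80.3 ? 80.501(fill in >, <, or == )<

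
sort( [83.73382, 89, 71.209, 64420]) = [71.209, 83.73382, 89, 64420]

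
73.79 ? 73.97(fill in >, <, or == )<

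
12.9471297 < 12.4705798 False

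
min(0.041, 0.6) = 0.041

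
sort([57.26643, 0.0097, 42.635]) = [0.0097, 42.635, 57.26643]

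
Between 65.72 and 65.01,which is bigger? 65.72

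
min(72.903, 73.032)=72.903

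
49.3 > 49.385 False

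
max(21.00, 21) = 21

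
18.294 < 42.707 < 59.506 True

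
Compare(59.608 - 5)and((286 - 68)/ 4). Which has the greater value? (59.608 - 5)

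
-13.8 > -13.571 False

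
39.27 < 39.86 True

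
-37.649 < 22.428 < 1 False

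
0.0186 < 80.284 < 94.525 True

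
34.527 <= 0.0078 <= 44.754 False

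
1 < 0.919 False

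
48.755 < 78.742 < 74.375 False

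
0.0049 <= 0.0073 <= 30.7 True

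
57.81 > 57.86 False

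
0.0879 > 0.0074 True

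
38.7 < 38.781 True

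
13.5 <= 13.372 False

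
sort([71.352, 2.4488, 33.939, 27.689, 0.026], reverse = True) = [71.352, 33.939, 27.689, 2.4488, 0.026]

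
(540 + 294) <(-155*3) False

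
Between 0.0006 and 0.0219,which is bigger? 0.0219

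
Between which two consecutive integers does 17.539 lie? 17 and 18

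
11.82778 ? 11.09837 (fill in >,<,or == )>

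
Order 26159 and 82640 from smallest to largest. 26159, 82640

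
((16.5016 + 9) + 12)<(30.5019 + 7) True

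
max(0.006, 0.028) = 0.028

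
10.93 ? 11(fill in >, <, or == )<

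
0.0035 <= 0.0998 True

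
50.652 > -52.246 True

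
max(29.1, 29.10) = 29.10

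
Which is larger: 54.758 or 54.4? 54.758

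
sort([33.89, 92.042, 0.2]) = [0.2, 33.89, 92.042]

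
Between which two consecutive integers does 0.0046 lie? 0 and 1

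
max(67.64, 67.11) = 67.64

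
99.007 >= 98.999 True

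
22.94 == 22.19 False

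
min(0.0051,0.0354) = 0.0051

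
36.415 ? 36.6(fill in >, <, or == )<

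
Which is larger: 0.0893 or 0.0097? 0.0893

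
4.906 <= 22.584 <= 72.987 True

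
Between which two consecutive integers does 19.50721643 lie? 19 and 20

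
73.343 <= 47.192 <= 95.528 False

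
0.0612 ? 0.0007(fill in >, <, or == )>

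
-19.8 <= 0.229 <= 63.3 True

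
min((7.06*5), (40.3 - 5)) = 35.3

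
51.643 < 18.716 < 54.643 False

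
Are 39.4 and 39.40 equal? Yes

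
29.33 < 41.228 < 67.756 True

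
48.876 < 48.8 False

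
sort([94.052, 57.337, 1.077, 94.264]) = [1.077, 57.337, 94.052, 94.264]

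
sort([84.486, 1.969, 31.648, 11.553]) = [1.969, 11.553, 31.648, 84.486]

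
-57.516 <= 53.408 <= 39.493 False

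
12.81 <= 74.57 True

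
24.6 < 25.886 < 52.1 True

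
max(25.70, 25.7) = 25.7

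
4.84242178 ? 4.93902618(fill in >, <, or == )<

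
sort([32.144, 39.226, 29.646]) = [29.646, 32.144, 39.226]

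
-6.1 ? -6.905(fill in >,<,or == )>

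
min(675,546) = 546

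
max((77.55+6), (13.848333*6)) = 83.55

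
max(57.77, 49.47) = 57.77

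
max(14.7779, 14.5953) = 14.7779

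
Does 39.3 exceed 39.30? No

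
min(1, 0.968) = 0.968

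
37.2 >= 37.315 False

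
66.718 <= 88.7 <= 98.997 True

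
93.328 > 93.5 False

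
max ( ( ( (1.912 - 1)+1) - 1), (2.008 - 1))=1.008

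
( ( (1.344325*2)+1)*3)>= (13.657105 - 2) False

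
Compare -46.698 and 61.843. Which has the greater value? 61.843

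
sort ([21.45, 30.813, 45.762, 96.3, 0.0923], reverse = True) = [96.3, 45.762, 30.813, 21.45, 0.0923]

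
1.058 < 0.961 False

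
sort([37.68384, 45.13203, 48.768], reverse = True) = [48.768, 45.13203, 37.68384]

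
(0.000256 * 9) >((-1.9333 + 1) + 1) False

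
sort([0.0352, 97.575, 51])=[0.0352, 51, 97.575]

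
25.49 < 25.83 True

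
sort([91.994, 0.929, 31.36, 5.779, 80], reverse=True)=[91.994, 80, 31.36, 5.779, 0.929]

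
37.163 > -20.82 True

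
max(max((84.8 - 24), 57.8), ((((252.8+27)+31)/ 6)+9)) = 60.8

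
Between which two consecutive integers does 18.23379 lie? 18 and 19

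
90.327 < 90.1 False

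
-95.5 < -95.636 False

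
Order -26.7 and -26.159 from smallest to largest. -26.7, -26.159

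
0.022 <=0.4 True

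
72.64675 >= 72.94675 False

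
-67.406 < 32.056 True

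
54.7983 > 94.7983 False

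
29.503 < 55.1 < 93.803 True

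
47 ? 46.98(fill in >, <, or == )>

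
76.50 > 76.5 False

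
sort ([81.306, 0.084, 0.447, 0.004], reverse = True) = [81.306, 0.447, 0.084, 0.004]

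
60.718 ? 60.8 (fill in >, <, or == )<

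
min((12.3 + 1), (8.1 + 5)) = 13.1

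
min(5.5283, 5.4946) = 5.4946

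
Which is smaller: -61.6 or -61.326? -61.6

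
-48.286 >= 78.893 False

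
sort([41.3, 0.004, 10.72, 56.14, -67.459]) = [-67.459, 0.004, 10.72, 41.3, 56.14]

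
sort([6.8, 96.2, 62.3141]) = [6.8, 62.3141, 96.2]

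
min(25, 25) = 25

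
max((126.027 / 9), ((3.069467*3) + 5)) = 14.208401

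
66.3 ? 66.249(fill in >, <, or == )>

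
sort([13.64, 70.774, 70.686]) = [13.64, 70.686, 70.774]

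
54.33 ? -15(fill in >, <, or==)>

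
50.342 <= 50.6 True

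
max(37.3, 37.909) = 37.909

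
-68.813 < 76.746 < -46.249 False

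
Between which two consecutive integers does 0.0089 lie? 0 and 1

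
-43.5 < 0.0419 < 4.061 True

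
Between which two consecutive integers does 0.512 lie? 0 and 1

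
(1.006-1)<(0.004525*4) True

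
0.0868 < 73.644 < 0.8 False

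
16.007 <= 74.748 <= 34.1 False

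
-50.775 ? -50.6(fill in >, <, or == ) <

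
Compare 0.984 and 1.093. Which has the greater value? 1.093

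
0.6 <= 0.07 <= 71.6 False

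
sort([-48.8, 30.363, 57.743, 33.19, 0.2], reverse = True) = [57.743, 33.19, 30.363, 0.2, -48.8]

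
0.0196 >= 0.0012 True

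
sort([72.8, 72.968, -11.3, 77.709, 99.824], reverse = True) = [99.824, 77.709, 72.968, 72.8, -11.3]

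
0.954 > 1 False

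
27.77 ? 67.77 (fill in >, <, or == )<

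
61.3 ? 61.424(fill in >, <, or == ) <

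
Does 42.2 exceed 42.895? No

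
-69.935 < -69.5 True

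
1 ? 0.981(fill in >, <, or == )>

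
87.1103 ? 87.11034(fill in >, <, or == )<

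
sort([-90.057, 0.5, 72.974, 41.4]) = [-90.057, 0.5, 41.4, 72.974]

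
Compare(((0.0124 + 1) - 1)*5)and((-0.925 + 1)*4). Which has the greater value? ((-0.925 + 1)*4)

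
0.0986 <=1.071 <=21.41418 True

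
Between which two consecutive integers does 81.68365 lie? 81 and 82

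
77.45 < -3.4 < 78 False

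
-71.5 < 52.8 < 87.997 True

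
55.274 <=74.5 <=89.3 True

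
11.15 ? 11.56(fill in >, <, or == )<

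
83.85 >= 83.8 True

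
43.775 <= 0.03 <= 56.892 False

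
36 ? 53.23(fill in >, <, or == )<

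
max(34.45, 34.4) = 34.45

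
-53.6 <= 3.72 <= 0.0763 False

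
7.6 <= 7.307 False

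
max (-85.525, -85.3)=-85.3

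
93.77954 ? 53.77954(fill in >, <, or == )>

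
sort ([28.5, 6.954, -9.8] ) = [-9.8, 6.954, 28.5]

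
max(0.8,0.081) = 0.8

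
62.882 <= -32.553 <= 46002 False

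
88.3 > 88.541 False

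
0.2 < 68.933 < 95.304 True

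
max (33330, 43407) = 43407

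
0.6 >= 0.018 True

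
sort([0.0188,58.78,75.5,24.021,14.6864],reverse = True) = [75.5,58.78,24.021,14.6864,0.0188]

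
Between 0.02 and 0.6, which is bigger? 0.6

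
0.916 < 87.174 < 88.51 True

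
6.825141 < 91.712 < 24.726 False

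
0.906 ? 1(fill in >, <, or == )<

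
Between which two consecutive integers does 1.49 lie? 1 and 2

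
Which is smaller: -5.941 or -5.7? -5.941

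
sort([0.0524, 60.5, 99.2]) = [0.0524, 60.5, 99.2]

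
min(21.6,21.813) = 21.6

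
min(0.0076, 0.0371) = 0.0076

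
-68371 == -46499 False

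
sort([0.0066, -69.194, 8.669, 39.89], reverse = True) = [39.89, 8.669, 0.0066, -69.194]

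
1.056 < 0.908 False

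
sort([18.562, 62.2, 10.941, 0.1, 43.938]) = [0.1, 10.941, 18.562, 43.938, 62.2]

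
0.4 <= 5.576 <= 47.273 True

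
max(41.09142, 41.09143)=41.09143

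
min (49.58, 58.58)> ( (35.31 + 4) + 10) True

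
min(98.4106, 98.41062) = 98.4106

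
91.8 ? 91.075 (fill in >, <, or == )>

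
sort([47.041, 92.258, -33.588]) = [-33.588, 47.041, 92.258]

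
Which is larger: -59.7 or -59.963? -59.7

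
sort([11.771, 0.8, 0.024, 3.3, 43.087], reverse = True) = [43.087, 11.771, 3.3, 0.8, 0.024]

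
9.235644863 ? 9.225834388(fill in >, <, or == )>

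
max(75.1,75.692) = 75.692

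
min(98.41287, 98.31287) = 98.31287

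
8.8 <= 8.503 False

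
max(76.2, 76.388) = 76.388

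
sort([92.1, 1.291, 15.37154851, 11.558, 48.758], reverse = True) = [92.1, 48.758, 15.37154851, 11.558, 1.291]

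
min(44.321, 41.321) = 41.321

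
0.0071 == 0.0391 False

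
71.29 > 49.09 True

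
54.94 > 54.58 True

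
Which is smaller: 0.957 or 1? 0.957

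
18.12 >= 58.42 False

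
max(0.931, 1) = 1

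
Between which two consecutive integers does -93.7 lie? -94 and -93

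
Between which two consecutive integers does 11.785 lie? 11 and 12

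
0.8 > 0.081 True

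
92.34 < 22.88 False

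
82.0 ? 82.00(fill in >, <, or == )==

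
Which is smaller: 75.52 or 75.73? 75.52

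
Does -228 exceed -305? Yes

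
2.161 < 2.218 True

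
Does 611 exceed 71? Yes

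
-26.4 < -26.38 True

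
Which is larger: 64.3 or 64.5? 64.5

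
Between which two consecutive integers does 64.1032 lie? 64 and 65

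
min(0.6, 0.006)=0.006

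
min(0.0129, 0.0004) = 0.0004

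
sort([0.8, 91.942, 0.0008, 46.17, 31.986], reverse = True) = [91.942, 46.17, 31.986, 0.8, 0.0008]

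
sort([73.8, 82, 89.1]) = [73.8, 82, 89.1]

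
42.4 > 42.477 False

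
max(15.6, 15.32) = 15.6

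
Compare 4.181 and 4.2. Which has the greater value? 4.2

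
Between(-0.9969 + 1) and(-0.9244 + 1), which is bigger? (-0.9244 + 1)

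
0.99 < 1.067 True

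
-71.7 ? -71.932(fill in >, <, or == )>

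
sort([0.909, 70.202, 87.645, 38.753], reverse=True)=[87.645, 70.202, 38.753, 0.909]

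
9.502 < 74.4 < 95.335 True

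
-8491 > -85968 True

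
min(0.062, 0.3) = 0.062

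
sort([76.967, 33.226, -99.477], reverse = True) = [76.967, 33.226, -99.477]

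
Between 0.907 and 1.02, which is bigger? 1.02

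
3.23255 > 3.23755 False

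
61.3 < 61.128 False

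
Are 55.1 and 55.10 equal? Yes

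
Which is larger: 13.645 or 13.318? 13.645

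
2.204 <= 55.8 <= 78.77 True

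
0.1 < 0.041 False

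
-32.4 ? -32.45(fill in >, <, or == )>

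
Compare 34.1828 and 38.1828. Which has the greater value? 38.1828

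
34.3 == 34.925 False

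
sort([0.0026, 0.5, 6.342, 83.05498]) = [0.0026, 0.5, 6.342, 83.05498]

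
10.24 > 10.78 False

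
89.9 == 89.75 False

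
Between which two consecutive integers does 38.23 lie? 38 and 39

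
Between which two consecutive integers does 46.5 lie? 46 and 47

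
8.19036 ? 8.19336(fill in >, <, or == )<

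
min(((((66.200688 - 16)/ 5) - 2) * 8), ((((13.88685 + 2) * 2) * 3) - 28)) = 64.3211008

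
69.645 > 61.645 True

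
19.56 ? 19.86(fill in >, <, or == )<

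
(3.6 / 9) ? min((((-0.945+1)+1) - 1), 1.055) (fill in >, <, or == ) >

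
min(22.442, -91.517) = -91.517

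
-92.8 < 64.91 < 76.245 True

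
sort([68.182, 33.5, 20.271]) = [20.271, 33.5, 68.182]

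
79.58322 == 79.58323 False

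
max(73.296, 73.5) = 73.5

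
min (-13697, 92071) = -13697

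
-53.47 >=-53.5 True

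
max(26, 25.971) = 26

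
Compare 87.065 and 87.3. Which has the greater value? 87.3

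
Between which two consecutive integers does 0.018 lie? 0 and 1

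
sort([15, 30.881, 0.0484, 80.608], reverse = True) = [80.608, 30.881, 15, 0.0484]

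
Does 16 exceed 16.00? No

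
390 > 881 False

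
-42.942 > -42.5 False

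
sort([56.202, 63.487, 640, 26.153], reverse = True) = [640, 63.487, 56.202, 26.153]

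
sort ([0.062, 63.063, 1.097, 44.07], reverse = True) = [63.063, 44.07, 1.097, 0.062]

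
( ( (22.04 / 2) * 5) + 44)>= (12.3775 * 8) True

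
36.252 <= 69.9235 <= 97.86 True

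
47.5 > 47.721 False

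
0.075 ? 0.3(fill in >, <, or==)<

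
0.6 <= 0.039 False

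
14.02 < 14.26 True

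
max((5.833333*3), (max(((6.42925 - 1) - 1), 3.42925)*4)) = 17.717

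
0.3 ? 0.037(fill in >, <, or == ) >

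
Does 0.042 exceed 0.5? No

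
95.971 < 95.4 False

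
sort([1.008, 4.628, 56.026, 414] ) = [1.008, 4.628, 56.026, 414]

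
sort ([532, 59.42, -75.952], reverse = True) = [532, 59.42, -75.952]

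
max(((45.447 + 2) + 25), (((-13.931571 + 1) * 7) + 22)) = 72.447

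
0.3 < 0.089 False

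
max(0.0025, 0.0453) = 0.0453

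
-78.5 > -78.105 False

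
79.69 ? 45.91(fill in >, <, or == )>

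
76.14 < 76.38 True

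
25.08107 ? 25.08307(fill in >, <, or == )<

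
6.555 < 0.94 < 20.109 False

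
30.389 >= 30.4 False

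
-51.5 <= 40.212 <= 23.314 False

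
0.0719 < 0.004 False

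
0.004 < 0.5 True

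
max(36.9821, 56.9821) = 56.9821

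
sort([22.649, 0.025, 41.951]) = [0.025, 22.649, 41.951]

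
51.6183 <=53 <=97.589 True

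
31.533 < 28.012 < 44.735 False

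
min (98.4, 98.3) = 98.3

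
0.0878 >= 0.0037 True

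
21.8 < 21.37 False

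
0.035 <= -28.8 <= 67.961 False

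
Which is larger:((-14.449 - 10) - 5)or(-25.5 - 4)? ((-14.449 - 10) - 5)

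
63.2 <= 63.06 False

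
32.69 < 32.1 False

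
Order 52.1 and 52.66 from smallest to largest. 52.1, 52.66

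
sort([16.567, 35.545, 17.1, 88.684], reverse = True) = [88.684, 35.545, 17.1, 16.567]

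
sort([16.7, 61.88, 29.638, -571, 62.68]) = [-571, 16.7, 29.638, 61.88, 62.68]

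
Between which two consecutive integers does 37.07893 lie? 37 and 38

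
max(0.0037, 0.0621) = 0.0621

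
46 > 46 False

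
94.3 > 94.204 True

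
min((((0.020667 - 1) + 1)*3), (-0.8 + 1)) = 0.062001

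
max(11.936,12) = 12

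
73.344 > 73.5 False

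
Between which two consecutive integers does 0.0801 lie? 0 and 1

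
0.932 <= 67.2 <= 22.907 False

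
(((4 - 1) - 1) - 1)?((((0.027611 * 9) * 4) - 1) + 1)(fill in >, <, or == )>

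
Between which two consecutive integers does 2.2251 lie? 2 and 3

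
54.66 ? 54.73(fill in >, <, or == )<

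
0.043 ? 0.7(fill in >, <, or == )<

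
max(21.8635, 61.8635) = 61.8635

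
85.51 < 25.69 False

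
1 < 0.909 False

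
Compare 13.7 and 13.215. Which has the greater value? 13.7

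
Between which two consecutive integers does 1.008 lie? 1 and 2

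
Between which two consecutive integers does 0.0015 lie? 0 and 1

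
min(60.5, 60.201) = 60.201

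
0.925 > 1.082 False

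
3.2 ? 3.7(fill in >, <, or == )<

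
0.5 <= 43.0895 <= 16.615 False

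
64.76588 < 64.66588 False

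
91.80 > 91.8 False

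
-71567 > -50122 False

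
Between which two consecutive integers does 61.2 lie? 61 and 62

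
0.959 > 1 False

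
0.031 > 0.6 False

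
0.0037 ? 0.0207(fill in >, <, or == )<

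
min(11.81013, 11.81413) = 11.81013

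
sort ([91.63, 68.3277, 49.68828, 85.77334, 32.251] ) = [32.251, 49.68828, 68.3277, 85.77334, 91.63]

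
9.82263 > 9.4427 True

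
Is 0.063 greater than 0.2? No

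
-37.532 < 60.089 True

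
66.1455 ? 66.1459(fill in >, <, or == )<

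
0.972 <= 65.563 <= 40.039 False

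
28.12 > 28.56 False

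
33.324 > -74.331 True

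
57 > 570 False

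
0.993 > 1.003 False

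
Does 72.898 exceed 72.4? Yes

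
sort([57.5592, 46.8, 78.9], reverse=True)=[78.9, 57.5592, 46.8]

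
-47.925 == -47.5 False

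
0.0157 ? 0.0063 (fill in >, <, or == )>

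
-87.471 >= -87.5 True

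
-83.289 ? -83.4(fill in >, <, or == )>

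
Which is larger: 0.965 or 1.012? 1.012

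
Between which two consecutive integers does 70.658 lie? 70 and 71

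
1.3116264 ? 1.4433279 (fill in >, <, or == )<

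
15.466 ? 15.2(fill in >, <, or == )>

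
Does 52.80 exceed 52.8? No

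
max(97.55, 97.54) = 97.55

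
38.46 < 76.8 True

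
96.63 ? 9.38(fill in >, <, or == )>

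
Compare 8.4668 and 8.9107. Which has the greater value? 8.9107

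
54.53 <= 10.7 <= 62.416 False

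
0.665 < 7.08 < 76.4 True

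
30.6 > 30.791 False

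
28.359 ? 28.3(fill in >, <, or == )>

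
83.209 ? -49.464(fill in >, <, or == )>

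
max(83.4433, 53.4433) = 83.4433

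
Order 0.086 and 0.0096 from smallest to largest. 0.0096, 0.086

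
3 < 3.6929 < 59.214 True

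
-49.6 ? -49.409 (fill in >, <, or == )<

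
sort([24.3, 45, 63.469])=[24.3, 45, 63.469]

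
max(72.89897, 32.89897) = 72.89897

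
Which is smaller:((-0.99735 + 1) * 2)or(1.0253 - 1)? ((-0.99735 + 1) * 2)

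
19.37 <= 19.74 True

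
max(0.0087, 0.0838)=0.0838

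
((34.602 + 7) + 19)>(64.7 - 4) False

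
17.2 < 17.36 True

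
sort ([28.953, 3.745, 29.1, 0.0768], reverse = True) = [29.1, 28.953, 3.745, 0.0768]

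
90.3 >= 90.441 False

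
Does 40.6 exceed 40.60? No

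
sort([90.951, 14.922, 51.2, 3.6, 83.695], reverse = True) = [90.951, 83.695, 51.2, 14.922, 3.6]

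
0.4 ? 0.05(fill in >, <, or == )>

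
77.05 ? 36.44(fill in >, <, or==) >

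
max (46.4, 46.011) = 46.4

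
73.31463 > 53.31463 True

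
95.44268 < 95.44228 False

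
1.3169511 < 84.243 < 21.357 False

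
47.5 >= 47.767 False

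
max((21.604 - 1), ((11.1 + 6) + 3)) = 20.604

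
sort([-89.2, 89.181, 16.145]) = [-89.2, 16.145, 89.181]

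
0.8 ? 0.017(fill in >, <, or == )>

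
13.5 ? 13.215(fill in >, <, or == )>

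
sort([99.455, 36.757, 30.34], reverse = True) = [99.455, 36.757, 30.34]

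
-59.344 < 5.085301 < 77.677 True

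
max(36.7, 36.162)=36.7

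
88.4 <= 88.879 True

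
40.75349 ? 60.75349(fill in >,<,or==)<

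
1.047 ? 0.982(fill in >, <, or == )>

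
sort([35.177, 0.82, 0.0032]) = [0.0032, 0.82, 35.177]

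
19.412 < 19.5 True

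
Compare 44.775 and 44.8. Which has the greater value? 44.8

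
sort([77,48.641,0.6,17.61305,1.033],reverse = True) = [77,48.641,17.61305,1.033,0.6]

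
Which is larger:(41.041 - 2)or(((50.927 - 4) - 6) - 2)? (41.041 - 2)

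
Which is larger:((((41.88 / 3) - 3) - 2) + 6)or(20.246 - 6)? ((((41.88 / 3) - 3) - 2) + 6)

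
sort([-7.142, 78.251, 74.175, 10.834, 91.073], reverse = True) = [91.073, 78.251, 74.175, 10.834, -7.142]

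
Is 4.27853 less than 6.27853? Yes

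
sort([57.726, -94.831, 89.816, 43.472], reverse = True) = [89.816, 57.726, 43.472, -94.831]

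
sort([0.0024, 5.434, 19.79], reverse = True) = [19.79, 5.434, 0.0024]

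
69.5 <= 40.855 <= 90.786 False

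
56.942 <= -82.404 False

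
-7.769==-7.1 False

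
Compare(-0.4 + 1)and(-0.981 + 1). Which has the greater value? (-0.4 + 1)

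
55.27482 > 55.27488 False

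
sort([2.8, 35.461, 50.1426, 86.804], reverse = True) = [86.804, 50.1426, 35.461, 2.8]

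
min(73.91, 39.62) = 39.62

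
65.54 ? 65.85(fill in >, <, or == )<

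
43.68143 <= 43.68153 True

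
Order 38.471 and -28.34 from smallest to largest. -28.34, 38.471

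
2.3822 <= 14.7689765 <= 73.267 True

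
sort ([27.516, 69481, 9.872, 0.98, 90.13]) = [0.98, 9.872, 27.516, 90.13, 69481]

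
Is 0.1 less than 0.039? No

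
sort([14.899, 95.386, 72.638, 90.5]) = [14.899, 72.638, 90.5, 95.386]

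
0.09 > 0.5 False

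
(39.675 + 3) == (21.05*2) False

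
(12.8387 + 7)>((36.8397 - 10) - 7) False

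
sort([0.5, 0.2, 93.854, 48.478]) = [0.2, 0.5, 48.478, 93.854]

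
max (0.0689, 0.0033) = 0.0689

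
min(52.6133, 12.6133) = 12.6133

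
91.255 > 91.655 False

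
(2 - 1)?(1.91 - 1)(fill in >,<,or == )>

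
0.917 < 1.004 True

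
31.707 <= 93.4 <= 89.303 False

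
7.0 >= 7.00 True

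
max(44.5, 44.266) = 44.5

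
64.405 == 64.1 False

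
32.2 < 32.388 True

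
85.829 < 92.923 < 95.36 True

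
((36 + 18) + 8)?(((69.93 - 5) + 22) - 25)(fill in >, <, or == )>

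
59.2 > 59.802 False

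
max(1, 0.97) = 1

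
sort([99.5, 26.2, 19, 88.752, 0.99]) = [0.99, 19, 26.2, 88.752, 99.5]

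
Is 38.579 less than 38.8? Yes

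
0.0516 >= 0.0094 True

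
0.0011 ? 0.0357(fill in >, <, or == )<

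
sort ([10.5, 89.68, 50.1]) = [10.5, 50.1, 89.68]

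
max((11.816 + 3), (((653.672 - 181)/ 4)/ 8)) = 14.816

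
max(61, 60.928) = 61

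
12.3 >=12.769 False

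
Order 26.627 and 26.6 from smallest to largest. 26.6, 26.627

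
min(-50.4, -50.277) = -50.4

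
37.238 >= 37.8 False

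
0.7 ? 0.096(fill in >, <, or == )>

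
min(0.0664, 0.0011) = 0.0011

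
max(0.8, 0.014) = 0.8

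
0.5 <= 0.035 False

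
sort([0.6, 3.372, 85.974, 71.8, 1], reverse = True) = [85.974, 71.8, 3.372, 1, 0.6]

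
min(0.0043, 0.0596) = 0.0043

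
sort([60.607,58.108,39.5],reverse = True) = [60.607,58.108,39.5]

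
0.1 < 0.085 False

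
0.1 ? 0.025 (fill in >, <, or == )>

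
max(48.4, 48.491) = 48.491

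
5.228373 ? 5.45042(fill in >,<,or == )<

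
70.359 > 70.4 False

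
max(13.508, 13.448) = 13.508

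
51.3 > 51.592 False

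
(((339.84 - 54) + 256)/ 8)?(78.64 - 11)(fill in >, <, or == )>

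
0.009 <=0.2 True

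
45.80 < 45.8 False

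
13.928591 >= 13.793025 True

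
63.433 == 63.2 False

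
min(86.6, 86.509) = 86.509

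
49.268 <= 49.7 True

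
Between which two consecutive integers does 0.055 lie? 0 and 1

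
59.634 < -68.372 False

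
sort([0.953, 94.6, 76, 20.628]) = [0.953, 20.628, 76, 94.6]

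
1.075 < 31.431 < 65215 True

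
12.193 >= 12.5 False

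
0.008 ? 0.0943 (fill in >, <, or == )<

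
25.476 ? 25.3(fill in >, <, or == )>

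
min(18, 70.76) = 18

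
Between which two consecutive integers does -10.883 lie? -11 and -10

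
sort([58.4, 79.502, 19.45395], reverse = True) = [79.502, 58.4, 19.45395]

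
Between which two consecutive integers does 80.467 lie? 80 and 81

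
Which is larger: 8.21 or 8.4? 8.4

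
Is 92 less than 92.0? No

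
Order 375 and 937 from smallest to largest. 375,937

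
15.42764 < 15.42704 False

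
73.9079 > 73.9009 True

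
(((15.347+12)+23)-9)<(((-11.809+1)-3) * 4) False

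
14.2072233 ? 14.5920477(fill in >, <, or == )<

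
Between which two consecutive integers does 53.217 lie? 53 and 54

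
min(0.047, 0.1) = 0.047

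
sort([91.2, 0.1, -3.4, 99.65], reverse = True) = [99.65, 91.2, 0.1, -3.4]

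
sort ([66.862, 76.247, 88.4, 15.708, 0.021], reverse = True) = [88.4, 76.247, 66.862, 15.708, 0.021]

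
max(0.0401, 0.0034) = 0.0401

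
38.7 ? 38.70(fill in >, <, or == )==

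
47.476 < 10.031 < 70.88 False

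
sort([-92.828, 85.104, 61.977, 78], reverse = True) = [85.104, 78, 61.977, -92.828]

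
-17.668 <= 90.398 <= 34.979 False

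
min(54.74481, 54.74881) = 54.74481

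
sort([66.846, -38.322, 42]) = [-38.322, 42, 66.846]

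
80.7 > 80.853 False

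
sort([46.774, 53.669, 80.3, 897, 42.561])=[42.561, 46.774, 53.669, 80.3, 897]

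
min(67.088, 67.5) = 67.088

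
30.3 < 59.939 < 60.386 True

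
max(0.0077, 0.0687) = 0.0687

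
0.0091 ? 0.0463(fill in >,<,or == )<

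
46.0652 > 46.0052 True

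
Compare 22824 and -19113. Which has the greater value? 22824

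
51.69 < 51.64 False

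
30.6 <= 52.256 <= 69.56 True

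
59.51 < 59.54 True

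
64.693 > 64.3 True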